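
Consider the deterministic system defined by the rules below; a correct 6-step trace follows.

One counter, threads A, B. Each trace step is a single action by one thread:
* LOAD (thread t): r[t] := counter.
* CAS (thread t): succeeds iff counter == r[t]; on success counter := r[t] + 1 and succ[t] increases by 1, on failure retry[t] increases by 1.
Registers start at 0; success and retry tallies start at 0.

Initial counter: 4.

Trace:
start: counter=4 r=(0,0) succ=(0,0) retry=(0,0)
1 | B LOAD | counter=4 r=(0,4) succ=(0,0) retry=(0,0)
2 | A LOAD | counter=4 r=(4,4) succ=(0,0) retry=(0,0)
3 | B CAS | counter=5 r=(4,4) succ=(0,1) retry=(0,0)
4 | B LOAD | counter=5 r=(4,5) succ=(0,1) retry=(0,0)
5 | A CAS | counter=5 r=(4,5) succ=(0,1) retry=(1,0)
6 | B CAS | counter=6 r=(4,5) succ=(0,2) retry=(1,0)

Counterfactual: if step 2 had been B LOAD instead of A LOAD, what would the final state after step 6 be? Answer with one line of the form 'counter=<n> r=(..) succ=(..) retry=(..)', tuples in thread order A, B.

(re-executing from step 2 with the substitution; state before step 2: counter=4 r=(0,4) succ=(0,0) retry=(0,0))
2 | B LOAD | counter=4 r=(0,4) succ=(0,0) retry=(0,0)
3 | B CAS | counter=5 r=(0,4) succ=(0,1) retry=(0,0)
4 | B LOAD | counter=5 r=(0,5) succ=(0,1) retry=(0,0)
5 | A CAS | counter=5 r=(0,5) succ=(0,1) retry=(1,0)
6 | B CAS | counter=6 r=(0,5) succ=(0,2) retry=(1,0)

counter=6 r=(0,5) succ=(0,2) retry=(1,0)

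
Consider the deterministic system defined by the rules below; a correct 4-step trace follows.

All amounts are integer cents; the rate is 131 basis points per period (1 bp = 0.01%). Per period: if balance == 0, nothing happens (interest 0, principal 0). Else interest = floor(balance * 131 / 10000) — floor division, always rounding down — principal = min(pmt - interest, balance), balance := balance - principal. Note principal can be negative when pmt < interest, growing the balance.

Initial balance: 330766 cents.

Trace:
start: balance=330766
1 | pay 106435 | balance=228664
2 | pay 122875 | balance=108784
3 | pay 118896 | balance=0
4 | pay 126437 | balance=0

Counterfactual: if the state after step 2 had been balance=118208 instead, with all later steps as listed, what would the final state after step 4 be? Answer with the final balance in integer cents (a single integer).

0

state after step 2 := balance=118208
3 | pay 118896 | balance=860
4 | pay 126437 | balance=0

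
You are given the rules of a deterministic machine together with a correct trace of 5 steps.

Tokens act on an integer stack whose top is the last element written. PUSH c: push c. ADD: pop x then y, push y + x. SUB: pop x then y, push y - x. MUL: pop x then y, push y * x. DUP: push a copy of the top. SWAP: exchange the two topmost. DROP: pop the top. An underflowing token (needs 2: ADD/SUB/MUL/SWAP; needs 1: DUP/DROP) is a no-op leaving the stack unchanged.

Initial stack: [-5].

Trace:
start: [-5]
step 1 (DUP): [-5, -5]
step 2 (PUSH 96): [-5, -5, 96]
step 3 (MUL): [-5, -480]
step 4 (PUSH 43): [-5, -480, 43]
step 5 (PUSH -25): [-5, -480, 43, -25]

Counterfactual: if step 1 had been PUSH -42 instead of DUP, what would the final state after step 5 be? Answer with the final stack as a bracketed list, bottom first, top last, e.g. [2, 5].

[-5, -4032, 43, -25]

(re-executing from step 1 with the substitution; state before step 1: [-5])
step 1 (PUSH -42): [-5, -42]
step 2 (PUSH 96): [-5, -42, 96]
step 3 (MUL): [-5, -4032]
step 4 (PUSH 43): [-5, -4032, 43]
step 5 (PUSH -25): [-5, -4032, 43, -25]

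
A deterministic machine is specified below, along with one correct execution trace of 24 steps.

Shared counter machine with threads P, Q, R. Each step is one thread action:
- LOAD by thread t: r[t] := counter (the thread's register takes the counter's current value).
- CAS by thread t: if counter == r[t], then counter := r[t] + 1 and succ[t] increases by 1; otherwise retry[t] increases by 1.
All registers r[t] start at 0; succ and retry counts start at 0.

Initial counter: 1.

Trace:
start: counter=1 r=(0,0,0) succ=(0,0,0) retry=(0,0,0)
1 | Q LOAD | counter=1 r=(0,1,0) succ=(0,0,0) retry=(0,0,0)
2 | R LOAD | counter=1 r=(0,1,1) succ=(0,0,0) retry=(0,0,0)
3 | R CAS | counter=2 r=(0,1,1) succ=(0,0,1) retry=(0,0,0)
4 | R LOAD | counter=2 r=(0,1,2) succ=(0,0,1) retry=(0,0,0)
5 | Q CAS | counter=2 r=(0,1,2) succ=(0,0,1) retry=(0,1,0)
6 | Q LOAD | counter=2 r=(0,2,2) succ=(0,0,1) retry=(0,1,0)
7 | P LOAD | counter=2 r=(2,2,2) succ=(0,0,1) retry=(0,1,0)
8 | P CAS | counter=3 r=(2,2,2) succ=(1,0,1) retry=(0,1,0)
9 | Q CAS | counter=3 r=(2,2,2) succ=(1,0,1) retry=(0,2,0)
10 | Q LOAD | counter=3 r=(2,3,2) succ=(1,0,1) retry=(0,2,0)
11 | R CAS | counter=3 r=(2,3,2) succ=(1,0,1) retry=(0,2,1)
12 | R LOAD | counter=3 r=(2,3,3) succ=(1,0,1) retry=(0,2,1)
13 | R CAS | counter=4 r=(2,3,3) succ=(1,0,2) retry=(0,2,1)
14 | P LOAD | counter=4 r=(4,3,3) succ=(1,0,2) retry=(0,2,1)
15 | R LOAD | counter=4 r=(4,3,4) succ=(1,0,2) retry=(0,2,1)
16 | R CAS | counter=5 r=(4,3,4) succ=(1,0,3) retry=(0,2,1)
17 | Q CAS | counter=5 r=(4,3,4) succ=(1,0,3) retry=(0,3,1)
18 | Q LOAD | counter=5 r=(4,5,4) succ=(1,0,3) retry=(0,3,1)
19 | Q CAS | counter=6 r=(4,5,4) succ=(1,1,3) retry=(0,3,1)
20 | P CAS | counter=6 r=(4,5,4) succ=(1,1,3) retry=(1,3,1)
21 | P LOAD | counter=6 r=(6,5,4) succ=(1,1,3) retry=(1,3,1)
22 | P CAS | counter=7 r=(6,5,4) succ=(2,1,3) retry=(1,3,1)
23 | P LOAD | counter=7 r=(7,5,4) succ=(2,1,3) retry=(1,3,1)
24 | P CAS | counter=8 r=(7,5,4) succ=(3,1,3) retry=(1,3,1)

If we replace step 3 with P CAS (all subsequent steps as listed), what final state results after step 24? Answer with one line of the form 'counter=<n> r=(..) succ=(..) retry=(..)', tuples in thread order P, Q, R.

(re-executing from step 3 with the substitution; state before step 3: counter=1 r=(0,1,1) succ=(0,0,0) retry=(0,0,0))
3 | P CAS | counter=1 r=(0,1,1) succ=(0,0,0) retry=(1,0,0)
4 | R LOAD | counter=1 r=(0,1,1) succ=(0,0,0) retry=(1,0,0)
5 | Q CAS | counter=2 r=(0,1,1) succ=(0,1,0) retry=(1,0,0)
6 | Q LOAD | counter=2 r=(0,2,1) succ=(0,1,0) retry=(1,0,0)
7 | P LOAD | counter=2 r=(2,2,1) succ=(0,1,0) retry=(1,0,0)
8 | P CAS | counter=3 r=(2,2,1) succ=(1,1,0) retry=(1,0,0)
9 | Q CAS | counter=3 r=(2,2,1) succ=(1,1,0) retry=(1,1,0)
10 | Q LOAD | counter=3 r=(2,3,1) succ=(1,1,0) retry=(1,1,0)
11 | R CAS | counter=3 r=(2,3,1) succ=(1,1,0) retry=(1,1,1)
12 | R LOAD | counter=3 r=(2,3,3) succ=(1,1,0) retry=(1,1,1)
13 | R CAS | counter=4 r=(2,3,3) succ=(1,1,1) retry=(1,1,1)
14 | P LOAD | counter=4 r=(4,3,3) succ=(1,1,1) retry=(1,1,1)
15 | R LOAD | counter=4 r=(4,3,4) succ=(1,1,1) retry=(1,1,1)
16 | R CAS | counter=5 r=(4,3,4) succ=(1,1,2) retry=(1,1,1)
17 | Q CAS | counter=5 r=(4,3,4) succ=(1,1,2) retry=(1,2,1)
18 | Q LOAD | counter=5 r=(4,5,4) succ=(1,1,2) retry=(1,2,1)
19 | Q CAS | counter=6 r=(4,5,4) succ=(1,2,2) retry=(1,2,1)
20 | P CAS | counter=6 r=(4,5,4) succ=(1,2,2) retry=(2,2,1)
21 | P LOAD | counter=6 r=(6,5,4) succ=(1,2,2) retry=(2,2,1)
22 | P CAS | counter=7 r=(6,5,4) succ=(2,2,2) retry=(2,2,1)
23 | P LOAD | counter=7 r=(7,5,4) succ=(2,2,2) retry=(2,2,1)
24 | P CAS | counter=8 r=(7,5,4) succ=(3,2,2) retry=(2,2,1)

counter=8 r=(7,5,4) succ=(3,2,2) retry=(2,2,1)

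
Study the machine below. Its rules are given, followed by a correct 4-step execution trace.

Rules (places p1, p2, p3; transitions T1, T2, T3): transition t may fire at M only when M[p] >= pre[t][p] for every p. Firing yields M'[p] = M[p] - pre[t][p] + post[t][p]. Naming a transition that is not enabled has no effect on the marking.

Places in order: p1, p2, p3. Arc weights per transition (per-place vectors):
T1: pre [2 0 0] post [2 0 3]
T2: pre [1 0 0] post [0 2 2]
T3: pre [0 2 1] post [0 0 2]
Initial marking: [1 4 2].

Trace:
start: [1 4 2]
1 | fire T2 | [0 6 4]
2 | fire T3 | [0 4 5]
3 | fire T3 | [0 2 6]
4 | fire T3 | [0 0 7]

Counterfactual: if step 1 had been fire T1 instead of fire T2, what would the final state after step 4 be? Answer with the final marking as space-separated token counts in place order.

1 0 4

(re-executing from step 1 with the substitution; state before step 1: [1 4 2])
1 | fire T1 | [1 4 2]
2 | fire T3 | [1 2 3]
3 | fire T3 | [1 0 4]
4 | fire T3 | [1 0 4]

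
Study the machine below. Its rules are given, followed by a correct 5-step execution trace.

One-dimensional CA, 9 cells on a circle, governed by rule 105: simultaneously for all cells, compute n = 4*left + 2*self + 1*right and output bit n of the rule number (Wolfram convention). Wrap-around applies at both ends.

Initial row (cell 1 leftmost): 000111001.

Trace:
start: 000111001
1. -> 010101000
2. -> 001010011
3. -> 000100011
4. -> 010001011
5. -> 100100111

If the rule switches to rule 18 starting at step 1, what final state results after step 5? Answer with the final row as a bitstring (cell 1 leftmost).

(re-executing steps 1..5 under rule 18; state before step 1: 000111001)
1. -> 101000110
2. -> 000101000
3. -> 001000100
4. -> 010101010
5. -> 100000001

100000001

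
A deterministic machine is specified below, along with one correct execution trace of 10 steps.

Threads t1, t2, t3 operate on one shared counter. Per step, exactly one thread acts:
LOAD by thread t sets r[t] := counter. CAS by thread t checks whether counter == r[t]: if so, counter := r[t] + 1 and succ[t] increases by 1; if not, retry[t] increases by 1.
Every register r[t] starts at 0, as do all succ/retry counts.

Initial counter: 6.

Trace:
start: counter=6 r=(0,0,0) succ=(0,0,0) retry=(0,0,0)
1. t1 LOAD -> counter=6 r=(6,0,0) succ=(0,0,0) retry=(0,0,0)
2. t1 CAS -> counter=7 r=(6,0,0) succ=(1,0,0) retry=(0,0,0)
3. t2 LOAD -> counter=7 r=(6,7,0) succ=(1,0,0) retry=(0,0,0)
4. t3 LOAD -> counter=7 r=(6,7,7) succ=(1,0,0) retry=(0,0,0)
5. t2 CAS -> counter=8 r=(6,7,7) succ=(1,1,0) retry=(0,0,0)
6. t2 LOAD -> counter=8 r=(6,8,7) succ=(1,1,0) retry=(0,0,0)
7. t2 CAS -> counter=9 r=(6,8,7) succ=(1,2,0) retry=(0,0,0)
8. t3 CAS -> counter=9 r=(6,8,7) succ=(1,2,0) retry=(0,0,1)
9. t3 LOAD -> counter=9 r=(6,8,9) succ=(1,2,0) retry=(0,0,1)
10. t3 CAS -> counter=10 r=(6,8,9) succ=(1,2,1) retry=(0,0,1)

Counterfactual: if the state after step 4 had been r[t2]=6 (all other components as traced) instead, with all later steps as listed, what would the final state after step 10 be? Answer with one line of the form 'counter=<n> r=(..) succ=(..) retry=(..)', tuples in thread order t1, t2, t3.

state after step 4 := counter=7 r=(6,6,7) succ=(1,0,0) retry=(0,0,0)
5. t2 CAS -> counter=7 r=(6,6,7) succ=(1,0,0) retry=(0,1,0)
6. t2 LOAD -> counter=7 r=(6,7,7) succ=(1,0,0) retry=(0,1,0)
7. t2 CAS -> counter=8 r=(6,7,7) succ=(1,1,0) retry=(0,1,0)
8. t3 CAS -> counter=8 r=(6,7,7) succ=(1,1,0) retry=(0,1,1)
9. t3 LOAD -> counter=8 r=(6,7,8) succ=(1,1,0) retry=(0,1,1)
10. t3 CAS -> counter=9 r=(6,7,8) succ=(1,1,1) retry=(0,1,1)

counter=9 r=(6,7,8) succ=(1,1,1) retry=(0,1,1)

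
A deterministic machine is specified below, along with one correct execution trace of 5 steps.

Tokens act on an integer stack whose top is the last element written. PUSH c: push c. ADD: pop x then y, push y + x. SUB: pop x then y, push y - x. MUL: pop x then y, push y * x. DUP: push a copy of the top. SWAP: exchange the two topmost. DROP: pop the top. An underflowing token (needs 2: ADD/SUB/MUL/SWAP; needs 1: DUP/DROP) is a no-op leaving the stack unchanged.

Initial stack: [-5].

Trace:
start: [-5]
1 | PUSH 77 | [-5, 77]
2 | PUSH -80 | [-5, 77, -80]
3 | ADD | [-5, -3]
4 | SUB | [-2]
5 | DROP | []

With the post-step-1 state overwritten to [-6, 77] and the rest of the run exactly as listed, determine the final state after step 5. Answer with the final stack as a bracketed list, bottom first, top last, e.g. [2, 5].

state after step 1 := [-6, 77]
2 | PUSH -80 | [-6, 77, -80]
3 | ADD | [-6, -3]
4 | SUB | [-3]
5 | DROP | []

[]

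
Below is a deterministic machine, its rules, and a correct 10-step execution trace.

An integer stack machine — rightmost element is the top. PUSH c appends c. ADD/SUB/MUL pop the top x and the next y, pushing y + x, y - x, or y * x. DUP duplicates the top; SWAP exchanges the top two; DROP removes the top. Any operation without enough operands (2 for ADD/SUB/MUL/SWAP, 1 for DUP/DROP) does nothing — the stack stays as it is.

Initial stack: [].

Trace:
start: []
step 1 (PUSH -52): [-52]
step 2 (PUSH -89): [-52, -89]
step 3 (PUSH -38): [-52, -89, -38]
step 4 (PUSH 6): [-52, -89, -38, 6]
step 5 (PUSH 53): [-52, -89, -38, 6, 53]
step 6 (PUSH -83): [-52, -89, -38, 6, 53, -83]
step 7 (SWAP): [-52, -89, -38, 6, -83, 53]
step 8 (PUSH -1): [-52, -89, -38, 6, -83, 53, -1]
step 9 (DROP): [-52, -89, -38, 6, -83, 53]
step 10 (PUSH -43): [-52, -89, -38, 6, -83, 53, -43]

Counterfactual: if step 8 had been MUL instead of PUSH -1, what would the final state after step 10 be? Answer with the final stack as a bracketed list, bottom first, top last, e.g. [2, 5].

[-52, -89, -38, 6, -43]

(re-executing from step 8 with the substitution; state before step 8: [-52, -89, -38, 6, -83, 53])
step 8 (MUL): [-52, -89, -38, 6, -4399]
step 9 (DROP): [-52, -89, -38, 6]
step 10 (PUSH -43): [-52, -89, -38, 6, -43]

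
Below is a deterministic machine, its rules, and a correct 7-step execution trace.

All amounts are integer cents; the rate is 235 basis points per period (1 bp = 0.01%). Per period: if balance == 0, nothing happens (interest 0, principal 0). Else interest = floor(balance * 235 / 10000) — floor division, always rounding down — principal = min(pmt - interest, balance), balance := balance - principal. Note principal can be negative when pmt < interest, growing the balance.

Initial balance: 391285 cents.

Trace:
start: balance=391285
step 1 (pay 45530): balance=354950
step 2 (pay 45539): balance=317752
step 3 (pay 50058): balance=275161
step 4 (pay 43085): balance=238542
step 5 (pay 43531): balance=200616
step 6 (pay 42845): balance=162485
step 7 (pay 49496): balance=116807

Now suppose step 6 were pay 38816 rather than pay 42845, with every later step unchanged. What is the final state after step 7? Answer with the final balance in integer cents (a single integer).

120931

(re-executing from step 6 with the substitution; state before step 6: balance=200616)
step 6 (pay 38816): balance=166514
step 7 (pay 49496): balance=120931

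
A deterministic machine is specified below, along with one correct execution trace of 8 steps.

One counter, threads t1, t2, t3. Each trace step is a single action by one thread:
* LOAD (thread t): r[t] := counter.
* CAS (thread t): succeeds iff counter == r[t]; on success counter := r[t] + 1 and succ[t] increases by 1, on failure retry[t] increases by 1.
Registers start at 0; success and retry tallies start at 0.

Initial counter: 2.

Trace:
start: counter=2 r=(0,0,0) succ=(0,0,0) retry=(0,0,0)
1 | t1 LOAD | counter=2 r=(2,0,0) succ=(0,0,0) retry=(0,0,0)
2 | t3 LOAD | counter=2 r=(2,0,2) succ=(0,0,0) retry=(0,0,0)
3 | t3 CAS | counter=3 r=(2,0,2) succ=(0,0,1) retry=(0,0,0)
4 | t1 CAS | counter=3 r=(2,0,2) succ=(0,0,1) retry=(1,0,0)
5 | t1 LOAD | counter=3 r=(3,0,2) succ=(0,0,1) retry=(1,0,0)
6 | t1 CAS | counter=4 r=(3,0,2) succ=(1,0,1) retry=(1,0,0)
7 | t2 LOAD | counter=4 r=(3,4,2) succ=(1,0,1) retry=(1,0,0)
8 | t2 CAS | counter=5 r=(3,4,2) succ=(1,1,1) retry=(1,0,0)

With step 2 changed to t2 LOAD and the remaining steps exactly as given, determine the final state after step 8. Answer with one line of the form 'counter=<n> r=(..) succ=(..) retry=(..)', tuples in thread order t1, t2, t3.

counter=5 r=(3,4,0) succ=(2,1,0) retry=(0,0,1)

(re-executing from step 2 with the substitution; state before step 2: counter=2 r=(2,0,0) succ=(0,0,0) retry=(0,0,0))
2 | t2 LOAD | counter=2 r=(2,2,0) succ=(0,0,0) retry=(0,0,0)
3 | t3 CAS | counter=2 r=(2,2,0) succ=(0,0,0) retry=(0,0,1)
4 | t1 CAS | counter=3 r=(2,2,0) succ=(1,0,0) retry=(0,0,1)
5 | t1 LOAD | counter=3 r=(3,2,0) succ=(1,0,0) retry=(0,0,1)
6 | t1 CAS | counter=4 r=(3,2,0) succ=(2,0,0) retry=(0,0,1)
7 | t2 LOAD | counter=4 r=(3,4,0) succ=(2,0,0) retry=(0,0,1)
8 | t2 CAS | counter=5 r=(3,4,0) succ=(2,1,0) retry=(0,0,1)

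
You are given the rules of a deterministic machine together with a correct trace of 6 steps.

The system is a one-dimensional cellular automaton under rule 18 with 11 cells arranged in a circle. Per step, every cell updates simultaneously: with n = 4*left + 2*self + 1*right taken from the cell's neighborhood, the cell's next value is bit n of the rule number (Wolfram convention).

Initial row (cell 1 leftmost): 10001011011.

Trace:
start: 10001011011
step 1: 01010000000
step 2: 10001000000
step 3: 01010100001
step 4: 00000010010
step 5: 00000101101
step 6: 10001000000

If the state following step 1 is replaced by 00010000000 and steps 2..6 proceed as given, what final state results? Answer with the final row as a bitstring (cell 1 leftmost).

state after step 1 := 00010000000
step 2: 00101000000
step 3: 01000100000
step 4: 10101010000
step 5: 00000001001
step 6: 10000010110

10000010110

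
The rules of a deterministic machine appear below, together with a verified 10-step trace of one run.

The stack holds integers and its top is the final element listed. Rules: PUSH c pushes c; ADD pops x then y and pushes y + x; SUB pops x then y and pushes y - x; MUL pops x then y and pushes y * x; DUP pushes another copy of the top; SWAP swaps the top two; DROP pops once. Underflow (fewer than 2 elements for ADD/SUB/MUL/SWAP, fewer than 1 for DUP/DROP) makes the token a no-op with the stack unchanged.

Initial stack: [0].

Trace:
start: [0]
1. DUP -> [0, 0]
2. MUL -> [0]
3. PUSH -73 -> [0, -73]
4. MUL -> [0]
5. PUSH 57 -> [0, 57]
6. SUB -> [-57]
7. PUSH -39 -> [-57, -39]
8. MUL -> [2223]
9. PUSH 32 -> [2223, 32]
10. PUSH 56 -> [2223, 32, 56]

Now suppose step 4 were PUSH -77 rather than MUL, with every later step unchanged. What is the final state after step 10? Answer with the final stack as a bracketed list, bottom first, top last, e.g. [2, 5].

(re-executing from step 4 with the substitution; state before step 4: [0, -73])
4. PUSH -77 -> [0, -73, -77]
5. PUSH 57 -> [0, -73, -77, 57]
6. SUB -> [0, -73, -134]
7. PUSH -39 -> [0, -73, -134, -39]
8. MUL -> [0, -73, 5226]
9. PUSH 32 -> [0, -73, 5226, 32]
10. PUSH 56 -> [0, -73, 5226, 32, 56]

[0, -73, 5226, 32, 56]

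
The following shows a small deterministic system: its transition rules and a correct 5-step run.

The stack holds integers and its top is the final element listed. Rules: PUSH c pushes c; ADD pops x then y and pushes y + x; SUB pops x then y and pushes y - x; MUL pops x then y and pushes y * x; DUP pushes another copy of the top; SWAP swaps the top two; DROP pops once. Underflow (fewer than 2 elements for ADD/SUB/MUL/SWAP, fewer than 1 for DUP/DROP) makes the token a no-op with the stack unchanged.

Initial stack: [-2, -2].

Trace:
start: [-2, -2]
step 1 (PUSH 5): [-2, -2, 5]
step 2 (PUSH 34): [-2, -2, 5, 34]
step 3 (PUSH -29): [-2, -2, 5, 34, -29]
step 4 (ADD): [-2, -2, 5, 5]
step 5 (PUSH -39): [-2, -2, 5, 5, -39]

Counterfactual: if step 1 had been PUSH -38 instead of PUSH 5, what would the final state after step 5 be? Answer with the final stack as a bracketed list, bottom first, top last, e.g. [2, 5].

[-2, -2, -38, 5, -39]

(re-executing from step 1 with the substitution; state before step 1: [-2, -2])
step 1 (PUSH -38): [-2, -2, -38]
step 2 (PUSH 34): [-2, -2, -38, 34]
step 3 (PUSH -29): [-2, -2, -38, 34, -29]
step 4 (ADD): [-2, -2, -38, 5]
step 5 (PUSH -39): [-2, -2, -38, 5, -39]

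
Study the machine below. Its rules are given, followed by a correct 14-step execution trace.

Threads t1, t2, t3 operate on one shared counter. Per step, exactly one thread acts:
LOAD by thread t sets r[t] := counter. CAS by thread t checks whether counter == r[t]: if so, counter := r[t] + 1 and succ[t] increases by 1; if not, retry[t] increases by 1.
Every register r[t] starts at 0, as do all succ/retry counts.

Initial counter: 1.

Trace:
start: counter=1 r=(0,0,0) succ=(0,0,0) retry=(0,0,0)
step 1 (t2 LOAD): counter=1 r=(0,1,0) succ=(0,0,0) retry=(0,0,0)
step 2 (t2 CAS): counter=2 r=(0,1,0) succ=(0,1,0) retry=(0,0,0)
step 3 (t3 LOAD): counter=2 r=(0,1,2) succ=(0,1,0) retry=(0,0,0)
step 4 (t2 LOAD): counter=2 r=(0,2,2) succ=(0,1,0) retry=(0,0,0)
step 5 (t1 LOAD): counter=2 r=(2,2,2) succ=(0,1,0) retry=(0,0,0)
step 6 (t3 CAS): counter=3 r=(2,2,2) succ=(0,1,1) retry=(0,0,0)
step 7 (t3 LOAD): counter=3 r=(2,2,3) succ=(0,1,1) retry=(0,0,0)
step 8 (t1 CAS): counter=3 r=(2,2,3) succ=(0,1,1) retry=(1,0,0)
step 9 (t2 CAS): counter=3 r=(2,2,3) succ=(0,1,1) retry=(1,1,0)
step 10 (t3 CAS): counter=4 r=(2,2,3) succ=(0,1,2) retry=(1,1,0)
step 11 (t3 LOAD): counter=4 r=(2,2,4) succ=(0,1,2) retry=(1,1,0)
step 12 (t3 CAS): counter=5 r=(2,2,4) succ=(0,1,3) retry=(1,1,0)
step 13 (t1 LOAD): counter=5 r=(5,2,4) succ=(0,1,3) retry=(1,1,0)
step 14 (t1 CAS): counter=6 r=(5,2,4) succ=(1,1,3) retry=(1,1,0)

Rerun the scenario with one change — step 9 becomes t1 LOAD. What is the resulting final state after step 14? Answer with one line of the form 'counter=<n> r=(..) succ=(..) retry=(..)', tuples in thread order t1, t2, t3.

counter=6 r=(5,2,4) succ=(1,1,3) retry=(1,0,0)

(re-executing from step 9 with the substitution; state before step 9: counter=3 r=(2,2,3) succ=(0,1,1) retry=(1,0,0))
step 9 (t1 LOAD): counter=3 r=(3,2,3) succ=(0,1,1) retry=(1,0,0)
step 10 (t3 CAS): counter=4 r=(3,2,3) succ=(0,1,2) retry=(1,0,0)
step 11 (t3 LOAD): counter=4 r=(3,2,4) succ=(0,1,2) retry=(1,0,0)
step 12 (t3 CAS): counter=5 r=(3,2,4) succ=(0,1,3) retry=(1,0,0)
step 13 (t1 LOAD): counter=5 r=(5,2,4) succ=(0,1,3) retry=(1,0,0)
step 14 (t1 CAS): counter=6 r=(5,2,4) succ=(1,1,3) retry=(1,0,0)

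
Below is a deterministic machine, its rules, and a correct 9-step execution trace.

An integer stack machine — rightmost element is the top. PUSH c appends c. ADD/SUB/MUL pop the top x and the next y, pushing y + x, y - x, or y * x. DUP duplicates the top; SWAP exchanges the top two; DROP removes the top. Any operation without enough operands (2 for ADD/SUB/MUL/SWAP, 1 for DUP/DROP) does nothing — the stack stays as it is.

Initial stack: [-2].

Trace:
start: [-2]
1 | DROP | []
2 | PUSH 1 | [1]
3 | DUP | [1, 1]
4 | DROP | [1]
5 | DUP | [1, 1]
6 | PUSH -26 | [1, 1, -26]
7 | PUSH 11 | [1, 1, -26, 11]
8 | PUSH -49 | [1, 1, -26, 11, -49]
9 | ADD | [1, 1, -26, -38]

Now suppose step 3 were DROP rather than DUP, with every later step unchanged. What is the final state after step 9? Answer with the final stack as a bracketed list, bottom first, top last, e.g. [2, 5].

(re-executing from step 3 with the substitution; state before step 3: [1])
3 | DROP | []
4 | DROP | []
5 | DUP | []
6 | PUSH -26 | [-26]
7 | PUSH 11 | [-26, 11]
8 | PUSH -49 | [-26, 11, -49]
9 | ADD | [-26, -38]

[-26, -38]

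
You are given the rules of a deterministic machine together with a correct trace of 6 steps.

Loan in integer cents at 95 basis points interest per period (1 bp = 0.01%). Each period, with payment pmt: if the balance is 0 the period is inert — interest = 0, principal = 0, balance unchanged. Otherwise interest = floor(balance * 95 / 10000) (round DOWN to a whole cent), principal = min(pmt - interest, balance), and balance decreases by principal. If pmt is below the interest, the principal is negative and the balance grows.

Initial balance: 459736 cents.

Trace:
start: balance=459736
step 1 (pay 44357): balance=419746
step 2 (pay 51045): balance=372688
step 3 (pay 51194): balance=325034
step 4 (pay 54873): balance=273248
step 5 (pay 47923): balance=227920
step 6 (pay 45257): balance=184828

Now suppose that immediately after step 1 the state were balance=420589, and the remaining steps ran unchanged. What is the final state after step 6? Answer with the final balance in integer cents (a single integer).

state after step 1 := balance=420589
step 2 (pay 51045): balance=373539
step 3 (pay 51194): balance=325893
step 4 (pay 54873): balance=274115
step 5 (pay 47923): balance=228796
step 6 (pay 45257): balance=185712

185712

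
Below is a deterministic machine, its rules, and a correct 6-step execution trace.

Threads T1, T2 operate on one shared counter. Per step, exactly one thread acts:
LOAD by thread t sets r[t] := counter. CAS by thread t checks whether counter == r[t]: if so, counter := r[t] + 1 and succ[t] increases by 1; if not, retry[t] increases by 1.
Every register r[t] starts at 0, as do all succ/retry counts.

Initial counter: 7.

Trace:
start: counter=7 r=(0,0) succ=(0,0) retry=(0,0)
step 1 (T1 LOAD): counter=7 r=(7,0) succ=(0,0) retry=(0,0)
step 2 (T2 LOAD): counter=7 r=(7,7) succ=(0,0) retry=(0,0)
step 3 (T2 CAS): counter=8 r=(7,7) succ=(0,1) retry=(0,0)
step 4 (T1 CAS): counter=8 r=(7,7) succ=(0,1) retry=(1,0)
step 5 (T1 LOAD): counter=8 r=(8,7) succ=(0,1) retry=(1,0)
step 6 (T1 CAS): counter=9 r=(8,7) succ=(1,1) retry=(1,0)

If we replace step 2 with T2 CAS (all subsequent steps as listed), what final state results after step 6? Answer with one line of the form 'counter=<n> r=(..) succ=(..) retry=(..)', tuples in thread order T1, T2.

(re-executing from step 2 with the substitution; state before step 2: counter=7 r=(7,0) succ=(0,0) retry=(0,0))
step 2 (T2 CAS): counter=7 r=(7,0) succ=(0,0) retry=(0,1)
step 3 (T2 CAS): counter=7 r=(7,0) succ=(0,0) retry=(0,2)
step 4 (T1 CAS): counter=8 r=(7,0) succ=(1,0) retry=(0,2)
step 5 (T1 LOAD): counter=8 r=(8,0) succ=(1,0) retry=(0,2)
step 6 (T1 CAS): counter=9 r=(8,0) succ=(2,0) retry=(0,2)

counter=9 r=(8,0) succ=(2,0) retry=(0,2)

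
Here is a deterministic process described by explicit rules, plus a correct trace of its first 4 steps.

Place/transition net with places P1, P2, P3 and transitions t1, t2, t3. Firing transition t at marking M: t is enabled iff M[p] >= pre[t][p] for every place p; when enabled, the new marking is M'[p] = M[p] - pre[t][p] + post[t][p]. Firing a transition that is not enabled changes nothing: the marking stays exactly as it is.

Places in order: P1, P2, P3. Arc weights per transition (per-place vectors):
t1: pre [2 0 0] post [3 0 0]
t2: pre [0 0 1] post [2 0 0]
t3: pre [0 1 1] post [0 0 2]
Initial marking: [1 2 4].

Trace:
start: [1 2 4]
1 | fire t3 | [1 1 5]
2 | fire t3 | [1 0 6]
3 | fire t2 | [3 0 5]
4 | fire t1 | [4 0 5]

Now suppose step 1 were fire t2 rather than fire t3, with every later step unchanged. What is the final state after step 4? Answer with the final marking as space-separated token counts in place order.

6 1 3

(re-executing from step 1 with the substitution; state before step 1: [1 2 4])
1 | fire t2 | [3 2 3]
2 | fire t3 | [3 1 4]
3 | fire t2 | [5 1 3]
4 | fire t1 | [6 1 3]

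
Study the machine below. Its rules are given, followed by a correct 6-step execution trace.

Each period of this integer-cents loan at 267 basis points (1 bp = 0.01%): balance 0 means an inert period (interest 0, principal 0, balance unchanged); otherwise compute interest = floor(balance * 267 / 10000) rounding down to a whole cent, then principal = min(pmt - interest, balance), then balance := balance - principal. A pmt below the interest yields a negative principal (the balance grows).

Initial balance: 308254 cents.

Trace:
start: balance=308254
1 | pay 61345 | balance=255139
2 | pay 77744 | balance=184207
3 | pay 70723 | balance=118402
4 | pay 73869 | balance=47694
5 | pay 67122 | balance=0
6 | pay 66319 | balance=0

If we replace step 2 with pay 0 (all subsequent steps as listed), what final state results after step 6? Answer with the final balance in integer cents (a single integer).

1426

(re-executing from step 2 with the substitution; state before step 2: balance=255139)
2 | pay 0 | balance=261951
3 | pay 70723 | balance=198222
4 | pay 73869 | balance=129645
5 | pay 67122 | balance=65984
6 | pay 66319 | balance=1426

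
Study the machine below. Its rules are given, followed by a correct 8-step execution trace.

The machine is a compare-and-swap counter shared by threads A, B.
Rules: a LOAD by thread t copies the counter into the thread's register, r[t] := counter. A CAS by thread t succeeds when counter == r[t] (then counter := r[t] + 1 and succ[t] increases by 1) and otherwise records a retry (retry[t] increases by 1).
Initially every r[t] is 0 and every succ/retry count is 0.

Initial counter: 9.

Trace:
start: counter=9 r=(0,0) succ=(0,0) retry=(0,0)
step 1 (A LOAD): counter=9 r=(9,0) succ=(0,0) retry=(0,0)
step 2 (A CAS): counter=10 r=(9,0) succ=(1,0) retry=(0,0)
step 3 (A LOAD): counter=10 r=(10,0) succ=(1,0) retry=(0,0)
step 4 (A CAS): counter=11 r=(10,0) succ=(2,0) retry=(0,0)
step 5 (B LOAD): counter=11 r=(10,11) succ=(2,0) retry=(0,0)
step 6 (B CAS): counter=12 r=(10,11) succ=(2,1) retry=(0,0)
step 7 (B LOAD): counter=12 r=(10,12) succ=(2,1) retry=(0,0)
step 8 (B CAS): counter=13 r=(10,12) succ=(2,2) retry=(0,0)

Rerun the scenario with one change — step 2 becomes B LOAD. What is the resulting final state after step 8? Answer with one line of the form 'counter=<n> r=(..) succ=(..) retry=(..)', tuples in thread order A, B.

counter=12 r=(9,11) succ=(1,2) retry=(0,0)

(re-executing from step 2 with the substitution; state before step 2: counter=9 r=(9,0) succ=(0,0) retry=(0,0))
step 2 (B LOAD): counter=9 r=(9,9) succ=(0,0) retry=(0,0)
step 3 (A LOAD): counter=9 r=(9,9) succ=(0,0) retry=(0,0)
step 4 (A CAS): counter=10 r=(9,9) succ=(1,0) retry=(0,0)
step 5 (B LOAD): counter=10 r=(9,10) succ=(1,0) retry=(0,0)
step 6 (B CAS): counter=11 r=(9,10) succ=(1,1) retry=(0,0)
step 7 (B LOAD): counter=11 r=(9,11) succ=(1,1) retry=(0,0)
step 8 (B CAS): counter=12 r=(9,11) succ=(1,2) retry=(0,0)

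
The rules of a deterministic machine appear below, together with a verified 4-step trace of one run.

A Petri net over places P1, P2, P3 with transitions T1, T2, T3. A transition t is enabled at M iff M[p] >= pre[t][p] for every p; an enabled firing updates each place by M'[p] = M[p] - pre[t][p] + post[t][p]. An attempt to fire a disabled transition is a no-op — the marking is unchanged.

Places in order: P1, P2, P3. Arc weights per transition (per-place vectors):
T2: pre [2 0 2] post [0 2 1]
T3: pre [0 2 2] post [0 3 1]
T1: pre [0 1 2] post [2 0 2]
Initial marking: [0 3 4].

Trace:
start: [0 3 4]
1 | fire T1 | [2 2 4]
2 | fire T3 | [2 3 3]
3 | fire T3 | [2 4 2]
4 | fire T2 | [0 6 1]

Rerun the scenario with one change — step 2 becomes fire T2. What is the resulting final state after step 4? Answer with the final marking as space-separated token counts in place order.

0 5 2

(re-executing from step 2 with the substitution; state before step 2: [2 2 4])
2 | fire T2 | [0 4 3]
3 | fire T3 | [0 5 2]
4 | fire T2 | [0 5 2]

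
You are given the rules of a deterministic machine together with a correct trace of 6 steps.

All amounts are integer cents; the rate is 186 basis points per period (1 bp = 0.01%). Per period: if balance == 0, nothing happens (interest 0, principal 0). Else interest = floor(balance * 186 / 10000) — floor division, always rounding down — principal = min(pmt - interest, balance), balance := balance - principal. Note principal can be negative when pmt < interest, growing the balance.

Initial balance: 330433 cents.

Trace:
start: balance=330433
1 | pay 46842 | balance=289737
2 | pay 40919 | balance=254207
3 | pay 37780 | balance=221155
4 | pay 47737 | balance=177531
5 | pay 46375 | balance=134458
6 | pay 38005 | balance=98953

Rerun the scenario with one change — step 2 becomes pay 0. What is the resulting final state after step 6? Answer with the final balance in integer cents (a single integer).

143002

(re-executing from step 2 with the substitution; state before step 2: balance=289737)
2 | pay 0 | balance=295126
3 | pay 37780 | balance=262835
4 | pay 47737 | balance=219986
5 | pay 46375 | balance=177702
6 | pay 38005 | balance=143002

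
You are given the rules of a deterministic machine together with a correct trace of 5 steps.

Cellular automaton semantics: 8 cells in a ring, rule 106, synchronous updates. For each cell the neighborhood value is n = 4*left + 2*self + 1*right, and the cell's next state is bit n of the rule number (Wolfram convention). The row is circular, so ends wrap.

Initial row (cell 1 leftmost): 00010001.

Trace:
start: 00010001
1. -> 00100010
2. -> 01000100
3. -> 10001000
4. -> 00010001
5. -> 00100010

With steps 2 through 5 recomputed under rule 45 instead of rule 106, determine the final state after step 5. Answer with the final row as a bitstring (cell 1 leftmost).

(re-executing steps 2..5 under rule 45; state before step 2: 00100010)
2. -> 10101010
3. -> 11111111
4. -> 00000000
5. -> 11111111

11111111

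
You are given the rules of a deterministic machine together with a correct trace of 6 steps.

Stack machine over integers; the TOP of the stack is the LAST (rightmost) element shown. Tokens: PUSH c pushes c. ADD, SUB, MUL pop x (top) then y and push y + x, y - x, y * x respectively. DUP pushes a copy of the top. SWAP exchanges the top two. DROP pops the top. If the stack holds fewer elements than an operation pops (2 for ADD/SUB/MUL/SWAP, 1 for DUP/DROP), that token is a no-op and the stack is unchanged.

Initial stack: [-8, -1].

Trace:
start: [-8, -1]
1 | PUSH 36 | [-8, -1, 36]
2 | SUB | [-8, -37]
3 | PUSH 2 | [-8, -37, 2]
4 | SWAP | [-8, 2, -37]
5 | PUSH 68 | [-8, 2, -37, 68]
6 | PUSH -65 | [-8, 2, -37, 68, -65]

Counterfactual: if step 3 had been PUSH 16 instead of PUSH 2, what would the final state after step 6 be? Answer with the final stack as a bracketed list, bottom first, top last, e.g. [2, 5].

(re-executing from step 3 with the substitution; state before step 3: [-8, -37])
3 | PUSH 16 | [-8, -37, 16]
4 | SWAP | [-8, 16, -37]
5 | PUSH 68 | [-8, 16, -37, 68]
6 | PUSH -65 | [-8, 16, -37, 68, -65]

[-8, 16, -37, 68, -65]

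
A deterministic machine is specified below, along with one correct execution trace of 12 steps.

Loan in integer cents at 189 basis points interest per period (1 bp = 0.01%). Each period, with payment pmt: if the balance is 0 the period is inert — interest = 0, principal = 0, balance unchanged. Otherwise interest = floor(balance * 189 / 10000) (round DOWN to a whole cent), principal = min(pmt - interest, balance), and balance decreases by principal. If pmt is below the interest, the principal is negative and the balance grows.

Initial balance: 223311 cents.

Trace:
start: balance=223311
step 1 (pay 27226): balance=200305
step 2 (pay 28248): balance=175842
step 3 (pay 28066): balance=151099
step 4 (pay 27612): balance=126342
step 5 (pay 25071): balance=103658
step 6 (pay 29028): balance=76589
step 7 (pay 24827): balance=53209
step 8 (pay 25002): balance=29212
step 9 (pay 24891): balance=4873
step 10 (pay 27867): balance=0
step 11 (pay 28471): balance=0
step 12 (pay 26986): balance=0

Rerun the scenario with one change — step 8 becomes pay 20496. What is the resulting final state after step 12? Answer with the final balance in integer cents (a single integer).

0

(re-executing from step 8 with the substitution; state before step 8: balance=53209)
step 8 (pay 20496): balance=33718
step 9 (pay 24891): balance=9464
step 10 (pay 27867): balance=0
step 11 (pay 28471): balance=0
step 12 (pay 26986): balance=0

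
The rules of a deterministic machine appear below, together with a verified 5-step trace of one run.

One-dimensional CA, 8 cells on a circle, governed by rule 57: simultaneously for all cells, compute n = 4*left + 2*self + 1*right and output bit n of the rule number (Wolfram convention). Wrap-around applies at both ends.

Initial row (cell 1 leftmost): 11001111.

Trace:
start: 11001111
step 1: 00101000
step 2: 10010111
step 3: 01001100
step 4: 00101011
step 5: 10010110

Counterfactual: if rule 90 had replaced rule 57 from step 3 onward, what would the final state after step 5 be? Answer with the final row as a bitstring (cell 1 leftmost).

(re-executing steps 3..5 under rule 90; state before step 3: 10010111)
step 3: 11100100
step 4: 10111011
step 5: 10101010

10101010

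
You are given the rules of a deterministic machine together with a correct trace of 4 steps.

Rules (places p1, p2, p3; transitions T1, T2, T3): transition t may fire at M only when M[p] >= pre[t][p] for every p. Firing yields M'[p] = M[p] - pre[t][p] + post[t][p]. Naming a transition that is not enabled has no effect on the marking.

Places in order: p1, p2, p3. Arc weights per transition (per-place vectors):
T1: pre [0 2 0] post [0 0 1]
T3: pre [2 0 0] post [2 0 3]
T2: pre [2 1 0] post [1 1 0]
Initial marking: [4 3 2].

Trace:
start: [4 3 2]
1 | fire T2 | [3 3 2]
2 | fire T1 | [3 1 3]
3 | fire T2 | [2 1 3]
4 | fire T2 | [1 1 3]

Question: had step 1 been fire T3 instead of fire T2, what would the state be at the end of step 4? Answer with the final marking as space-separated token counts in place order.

(re-executing from step 1 with the substitution; state before step 1: [4 3 2])
1 | fire T3 | [4 3 5]
2 | fire T1 | [4 1 6]
3 | fire T2 | [3 1 6]
4 | fire T2 | [2 1 6]

2 1 6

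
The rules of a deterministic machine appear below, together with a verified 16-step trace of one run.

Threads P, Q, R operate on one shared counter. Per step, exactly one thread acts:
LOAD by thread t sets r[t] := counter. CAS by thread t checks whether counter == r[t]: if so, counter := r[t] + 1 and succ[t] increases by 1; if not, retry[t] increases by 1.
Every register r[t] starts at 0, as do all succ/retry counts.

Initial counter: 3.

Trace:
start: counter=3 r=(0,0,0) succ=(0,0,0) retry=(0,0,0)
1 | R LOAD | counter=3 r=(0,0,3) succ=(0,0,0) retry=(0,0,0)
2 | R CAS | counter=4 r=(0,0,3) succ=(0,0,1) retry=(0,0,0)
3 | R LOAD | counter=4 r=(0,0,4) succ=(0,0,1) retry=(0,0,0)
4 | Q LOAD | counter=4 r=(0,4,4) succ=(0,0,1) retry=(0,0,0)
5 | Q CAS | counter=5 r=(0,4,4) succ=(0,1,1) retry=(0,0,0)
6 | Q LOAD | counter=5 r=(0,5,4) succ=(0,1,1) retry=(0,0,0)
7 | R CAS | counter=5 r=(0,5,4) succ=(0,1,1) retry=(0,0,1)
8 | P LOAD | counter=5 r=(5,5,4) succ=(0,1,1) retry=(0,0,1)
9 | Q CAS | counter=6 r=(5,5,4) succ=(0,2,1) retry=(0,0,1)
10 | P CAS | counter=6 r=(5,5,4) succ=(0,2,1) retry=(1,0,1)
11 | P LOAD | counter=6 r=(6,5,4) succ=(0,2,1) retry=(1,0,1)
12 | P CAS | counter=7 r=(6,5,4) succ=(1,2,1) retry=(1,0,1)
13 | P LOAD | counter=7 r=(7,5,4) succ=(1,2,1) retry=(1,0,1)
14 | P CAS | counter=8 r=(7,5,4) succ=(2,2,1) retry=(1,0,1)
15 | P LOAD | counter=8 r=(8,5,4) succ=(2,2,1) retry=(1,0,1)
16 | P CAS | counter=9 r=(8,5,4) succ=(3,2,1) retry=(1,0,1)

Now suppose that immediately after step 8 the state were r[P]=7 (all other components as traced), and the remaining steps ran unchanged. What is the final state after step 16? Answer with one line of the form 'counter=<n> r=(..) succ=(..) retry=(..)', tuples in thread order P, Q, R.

state after step 8 := counter=5 r=(7,5,4) succ=(0,1,1) retry=(0,0,1)
9 | Q CAS | counter=6 r=(7,5,4) succ=(0,2,1) retry=(0,0,1)
10 | P CAS | counter=6 r=(7,5,4) succ=(0,2,1) retry=(1,0,1)
11 | P LOAD | counter=6 r=(6,5,4) succ=(0,2,1) retry=(1,0,1)
12 | P CAS | counter=7 r=(6,5,4) succ=(1,2,1) retry=(1,0,1)
13 | P LOAD | counter=7 r=(7,5,4) succ=(1,2,1) retry=(1,0,1)
14 | P CAS | counter=8 r=(7,5,4) succ=(2,2,1) retry=(1,0,1)
15 | P LOAD | counter=8 r=(8,5,4) succ=(2,2,1) retry=(1,0,1)
16 | P CAS | counter=9 r=(8,5,4) succ=(3,2,1) retry=(1,0,1)

counter=9 r=(8,5,4) succ=(3,2,1) retry=(1,0,1)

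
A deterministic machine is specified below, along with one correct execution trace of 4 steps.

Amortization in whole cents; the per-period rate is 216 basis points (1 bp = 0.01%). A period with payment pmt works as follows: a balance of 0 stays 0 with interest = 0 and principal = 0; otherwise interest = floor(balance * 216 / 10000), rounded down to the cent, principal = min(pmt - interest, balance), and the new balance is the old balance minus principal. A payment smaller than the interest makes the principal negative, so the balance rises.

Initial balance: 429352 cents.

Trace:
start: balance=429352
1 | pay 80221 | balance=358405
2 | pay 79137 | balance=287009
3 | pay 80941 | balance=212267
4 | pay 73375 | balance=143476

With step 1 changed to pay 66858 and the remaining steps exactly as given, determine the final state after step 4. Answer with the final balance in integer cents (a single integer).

(re-executing from step 1 with the substitution; state before step 1: balance=429352)
1 | pay 66858 | balance=371768
2 | pay 79137 | balance=300661
3 | pay 80941 | balance=226214
4 | pay 73375 | balance=157725

157725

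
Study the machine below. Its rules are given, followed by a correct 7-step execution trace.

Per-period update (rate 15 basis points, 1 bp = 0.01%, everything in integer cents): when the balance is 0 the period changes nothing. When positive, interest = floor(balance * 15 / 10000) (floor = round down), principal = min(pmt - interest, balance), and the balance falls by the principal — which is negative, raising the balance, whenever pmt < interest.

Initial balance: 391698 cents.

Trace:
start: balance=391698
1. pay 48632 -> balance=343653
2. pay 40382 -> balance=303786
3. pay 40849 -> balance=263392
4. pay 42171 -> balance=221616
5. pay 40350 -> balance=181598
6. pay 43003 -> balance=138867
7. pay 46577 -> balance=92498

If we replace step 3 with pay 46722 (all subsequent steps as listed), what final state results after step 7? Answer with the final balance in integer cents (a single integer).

(re-executing from step 3 with the substitution; state before step 3: balance=303786)
3. pay 46722 -> balance=257519
4. pay 42171 -> balance=215734
5. pay 40350 -> balance=175707
6. pay 43003 -> balance=132967
7. pay 46577 -> balance=86589

86589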